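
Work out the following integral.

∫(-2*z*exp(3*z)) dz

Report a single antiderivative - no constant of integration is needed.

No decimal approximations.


Answer: -2*z*exp(3*z)/3 + 2*exp(3*z)/9.


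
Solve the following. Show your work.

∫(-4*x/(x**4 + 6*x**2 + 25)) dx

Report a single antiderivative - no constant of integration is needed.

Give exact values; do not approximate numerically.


Step 1. Substitute u = x**2 + 3, turning ∫(-4*x/(x**4 + 6*x**2 + 25)) dx into ∫(-2/(u**2 + 16)) du: now ∫(-2/(u**2 + 16)) du.
Step 2. Evaluate the standard form: now -atan(u/4)/2.
Step 3. Substitute back u = x**2 + 3: now -atan(x**2/4 + 3/4)/2.
Answer: -atan(x**2/4 + 3/4)/2.


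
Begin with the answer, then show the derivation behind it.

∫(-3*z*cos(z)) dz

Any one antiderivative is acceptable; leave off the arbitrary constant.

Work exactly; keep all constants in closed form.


The answer is -3*z*sin(z) - 3*cos(z).
Step 1. Integrate ∫(-3*z*cos(z)) dz by parts with u = z, dv = (-3*cos(z)) dz, so v = -3*sin(z): now -3*z*sin(z) + ∫(3*sin(z)) dz.
Step 2. Evaluate the standard form: now -3*z*sin(z) - 3*cos(z).
Answer: -3*z*sin(z) - 3*cos(z).


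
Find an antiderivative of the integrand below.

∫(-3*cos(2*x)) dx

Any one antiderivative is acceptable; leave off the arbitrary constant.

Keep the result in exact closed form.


Answer: -3*sin(2*x)/2.


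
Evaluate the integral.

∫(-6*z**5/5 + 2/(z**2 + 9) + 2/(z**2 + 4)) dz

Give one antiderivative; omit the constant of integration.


Answer: -z**6/5 + 2*atan(z/3)/3 + atan(z/2).


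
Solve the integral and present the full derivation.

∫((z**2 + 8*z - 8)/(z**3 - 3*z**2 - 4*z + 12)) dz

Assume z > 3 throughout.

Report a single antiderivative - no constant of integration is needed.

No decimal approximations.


Step 1. Decompose ∫((z**2 + 8*z - 8)/(z**3 - 3*z**2 - 4*z + 12)) dz by partial fractions, (z**2 + 8*z - 8)/(z**3 - 3*z**2 - 4*z + 12) = -1/(z + 2) - 3/(z - 2) + 5/(z - 3): now ∫(5/(z - 3)) dz + ∫(-3/(z - 2)) dz + ∫(-1/(z + 2)) dz.
Step 2. Evaluate the standard form [assuming z > 3]: now 5*log(z - 3) + ∫(-3/(z - 2)) dz + ∫(-1/(z + 2)) dz.
Step 3. Evaluate the standard form [assuming z > -2]: now 5*log(z - 3) - log(z + 2) + ∫(-3/(z - 2)) dz.
Step 4. Evaluate the standard form [assuming z > 2]: now 5*log(z - 3) - 3*log(z - 2) - log(z + 2).
Answer: 5*log(z - 3) - 3*log(z - 2) - log(z + 2).


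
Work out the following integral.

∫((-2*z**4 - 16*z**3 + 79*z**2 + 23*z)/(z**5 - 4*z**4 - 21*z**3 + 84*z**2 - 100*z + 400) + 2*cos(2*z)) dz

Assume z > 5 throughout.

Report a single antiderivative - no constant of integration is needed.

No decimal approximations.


Answer: -4*log(z - 5) + log(z - 4) + log(z + 5) + sin(2*z) - 3*atan(z/2)/2.


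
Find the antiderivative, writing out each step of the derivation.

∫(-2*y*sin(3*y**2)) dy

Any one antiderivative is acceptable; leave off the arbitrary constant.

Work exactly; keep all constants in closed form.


Step 1. Substitute u = y**2, turning ∫(-2*y*sin(3*y**2)) dy into ∫(-sin(3*u)) du: now ∫(-sin(3*u)) du.
Step 2. Evaluate the standard form: now cos(3*u)/3.
Step 3. Substitute back u = y**2: now cos(3*y**2)/3.
Answer: cos(3*y**2)/3.


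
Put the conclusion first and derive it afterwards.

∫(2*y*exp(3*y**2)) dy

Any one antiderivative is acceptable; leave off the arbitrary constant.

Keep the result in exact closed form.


The answer is exp(3*y**2)/3.
Step 1. Substitute u = y**2, turning ∫(2*y*exp(3*y**2)) dy into ∫(exp(3*u)) du: now ∫(exp(3*u)) du.
Step 2. Evaluate the standard form: now exp(3*u)/3.
Step 3. Substitute back u = y**2: now exp(3*y**2)/3.
Answer: exp(3*y**2)/3.


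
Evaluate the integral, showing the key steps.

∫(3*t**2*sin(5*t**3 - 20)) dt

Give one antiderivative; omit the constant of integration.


Step 1. Substitute u = t**3 - 4, turning ∫(3*t**2*sin(5*t**3 - 20)) dt into ∫(sin(5*u)) du: now ∫(sin(5*u)) du.
Step 2. Evaluate the standard form: now -cos(5*u)/5.
Step 3. Substitute back u = t**3 - 4: now -cos(5*t**3 - 20)/5.
Answer: -cos(5*t**3 - 20)/5.


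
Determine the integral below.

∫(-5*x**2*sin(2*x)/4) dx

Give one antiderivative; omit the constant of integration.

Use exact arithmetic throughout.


Answer: 5*x**2*cos(2*x)/8 - 5*x*sin(2*x)/8 - 5*cos(2*x)/16.


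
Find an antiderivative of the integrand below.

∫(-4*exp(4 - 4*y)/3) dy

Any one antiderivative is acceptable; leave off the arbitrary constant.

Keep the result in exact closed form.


Answer: exp(4 - 4*y)/3.


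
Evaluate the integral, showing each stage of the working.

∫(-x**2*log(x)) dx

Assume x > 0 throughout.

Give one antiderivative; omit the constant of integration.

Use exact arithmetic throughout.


Step 1. Integrate ∫(-x**2*log(x)) dx by parts with u = log(x), dv = (-x**2) dx, so v = -x**3/3 [assuming x > 0]: now -x**3*log(x)/3 + ∫(x**2/3) dx.
Step 2. Evaluate the standard form: now -x**3*log(x)/3 + x**3/9.
Answer: -x**3*log(x)/3 + x**3/9.


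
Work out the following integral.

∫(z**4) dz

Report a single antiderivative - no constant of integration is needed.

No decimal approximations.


Answer: z**5/5.


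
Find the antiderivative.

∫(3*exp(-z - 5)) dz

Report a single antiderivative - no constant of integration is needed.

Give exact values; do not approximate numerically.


Answer: -3*exp(-z - 5).


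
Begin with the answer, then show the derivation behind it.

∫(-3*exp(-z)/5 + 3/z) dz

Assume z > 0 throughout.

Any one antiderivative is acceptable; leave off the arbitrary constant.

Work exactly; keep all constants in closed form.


The answer is 3*log(z) + 3*exp(-z)/5.
Step 1. Rewrite: now ∫(3/z) dz + ∫(-3*exp(-z)/5) dz.
Step 2. Evaluate the standard form [assuming z > 0]: now 3*log(z) + ∫(-3*exp(-z)/5) dz.
Step 3. Evaluate the standard form: now 3*log(z) + 3*exp(-z)/5.
Answer: 3*log(z) + 3*exp(-z)/5.


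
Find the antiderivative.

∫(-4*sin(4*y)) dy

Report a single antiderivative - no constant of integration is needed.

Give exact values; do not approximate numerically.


Answer: cos(4*y).


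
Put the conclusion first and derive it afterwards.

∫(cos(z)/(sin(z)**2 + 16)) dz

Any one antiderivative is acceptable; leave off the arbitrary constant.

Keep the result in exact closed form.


The answer is atan(sin(z)/4)/4.
Step 1. Substitute u = sin(z), turning ∫(cos(z)/(sin(z)**2 + 16)) dz into ∫(1/(u**2 + 16)) du: now ∫(1/(u**2 + 16)) du.
Step 2. Evaluate the standard form: now atan(u/4)/4.
Step 3. Substitute back u = sin(z): now atan(sin(z)/4)/4.
Answer: atan(sin(z)/4)/4.


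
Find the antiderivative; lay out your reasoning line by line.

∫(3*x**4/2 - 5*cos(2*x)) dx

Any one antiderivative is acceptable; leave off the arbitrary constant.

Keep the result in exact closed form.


Step 1. Rewrite: now ∫(3*x**4/2) dx + ∫(-5*cos(2*x)) dx.
Step 2. Evaluate the standard form: now -5*sin(2*x)/2 + ∫(3*x**4/2) dx.
Step 3. Evaluate the standard form: now 3*x**5/10 - 5*sin(2*x)/2.
Answer: 3*x**5/10 - 5*sin(2*x)/2.


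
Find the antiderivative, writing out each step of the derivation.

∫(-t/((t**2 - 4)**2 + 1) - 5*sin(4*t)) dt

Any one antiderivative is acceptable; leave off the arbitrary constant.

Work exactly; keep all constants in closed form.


Step 1. Rewrite: now ∫(-t/((t**2 - 4)**2 + 1)) dt + ∫(-5*sin(4*t)) dt.
Step 2. Evaluate the standard form: now 5*cos(4*t)/4 + ∫(-t/((t**2 - 4)**2 + 1)) dt.
Step 3. Substitute u = t**2 - 4, turning ∫(-t/((t**2 - 4)**2 + 1)) dt into ∫(-1/(2*(u**2 + 1))) du: now 5*cos(4*t)/4 + ∫(-1/(2*(u**2 + 1))) du.
Step 4. Evaluate the standard form: now 5*cos(4*t)/4 - atan(u)/2.
Step 5. Substitute back u = t**2 - 4: now 5*cos(4*t)/4 - atan(t**2 - 4)/2.
Answer: 5*cos(4*t)/4 - atan(t**2 - 4)/2.


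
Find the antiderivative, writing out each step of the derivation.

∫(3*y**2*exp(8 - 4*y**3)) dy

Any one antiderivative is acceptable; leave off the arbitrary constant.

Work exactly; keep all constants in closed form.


Step 1. Substitute u = y**3 - 2, turning ∫(3*y**2*exp(8 - 4*y**3)) dy into ∫(exp(-4*u)) du: now ∫(exp(-4*u)) du.
Step 2. Evaluate the standard form: now -exp(-4*u)/4.
Step 3. Substitute back u = y**3 - 2: now -exp(8 - 4*y**3)/4.
Answer: -exp(8 - 4*y**3)/4.


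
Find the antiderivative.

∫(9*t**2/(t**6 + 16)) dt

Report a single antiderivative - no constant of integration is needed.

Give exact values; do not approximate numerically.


Answer: 3*atan(t**3/4)/4.


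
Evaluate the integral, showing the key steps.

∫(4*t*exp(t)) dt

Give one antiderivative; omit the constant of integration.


Step 1. Integrate ∫(4*t*exp(t)) dt by parts with u = t, dv = (4*exp(t)) dt, so v = 4*exp(t): now 4*t*exp(t) + ∫(-4*exp(t)) dt.
Step 2. Evaluate the standard form: now 4*t*exp(t) - 4*exp(t).
Answer: 4*t*exp(t) - 4*exp(t).


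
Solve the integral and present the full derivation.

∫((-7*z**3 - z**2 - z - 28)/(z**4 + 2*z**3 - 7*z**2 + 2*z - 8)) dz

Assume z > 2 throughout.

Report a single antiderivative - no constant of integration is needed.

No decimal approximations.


Step 1. Decompose ∫((-7*z**3 - z**2 - z - 28)/(z**4 + 2*z**3 - 7*z**2 + 2*z - 8)) dz by partial fractions, (-7*z**3 - z**2 - z - 28)/(z**4 + 2*z**3 - 7*z**2 + 2*z - 8) = 3/(z**2 + 1) - 4/(z + 4) - 3/(z - 2): now ∫(-3/(z - 2)) dz + ∫(-4/(z + 4)) dz + ∫(3/(z**2 + 1)) dz.
Step 2. Evaluate the standard form [assuming z > -4]: now -4*log(z + 4) + ∫(-3/(z - 2)) dz + ∫(3/(z**2 + 1)) dz.
Step 3. Evaluate the standard form [assuming z > 2]: now -3*log(z - 2) - 4*log(z + 4) + ∫(3/(z**2 + 1)) dz.
Step 4. Evaluate the standard form: now -3*log(z - 2) - 4*log(z + 4) + 3*atan(z).
Answer: -3*log(z - 2) - 4*log(z + 4) + 3*atan(z).


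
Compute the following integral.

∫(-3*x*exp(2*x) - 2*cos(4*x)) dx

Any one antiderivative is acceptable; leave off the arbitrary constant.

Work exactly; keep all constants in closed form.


Answer: -3*x*exp(2*x)/2 + 3*exp(2*x)/4 - sin(4*x)/2.


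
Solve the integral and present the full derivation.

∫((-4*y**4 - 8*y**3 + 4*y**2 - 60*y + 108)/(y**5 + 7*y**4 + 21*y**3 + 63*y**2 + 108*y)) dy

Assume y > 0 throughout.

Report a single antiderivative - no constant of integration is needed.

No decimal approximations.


Step 1. Decompose ∫((-4*y**4 - 8*y**3 + 4*y**2 - 60*y + 108)/(y**5 + 7*y**4 + 21*y**3 + 63*y**2 + 108*y)) dy by partial fractions, (-4*y**4 - 8*y**3 + 4*y**2 - 60*y + 108)/(y**5 + 7*y**4 + 21*y**3 + 63*y**2 + 108*y) = 4/(y**2 + 9) - 1/(y + 4) - 4/(y + 3) + 1/y: now ∫(1/y) dy + ∫(-4/(y + 3)) dy + ∫(-1/(y + 4)) dy + ∫(4/(y**2 + 9)) dy.
Step 2. Evaluate the standard form [assuming y > -4]: now -log(y + 4) + ∫(1/y) dy + ∫(-4/(y + 3)) dy + ∫(4/(y**2 + 9)) dy.
Step 3. Evaluate the standard form [assuming y > 0]: now log(y) - log(y + 4) + ∫(-4/(y + 3)) dy + ∫(4/(y**2 + 9)) dy.
Step 4. Evaluate the standard form [assuming y > -3]: now log(y) - 4*log(y + 3) - log(y + 4) + ∫(4/(y**2 + 9)) dy.
Step 5. Evaluate the standard form: now log(y) - 4*log(y + 3) - log(y + 4) + 4*atan(y/3)/3.
Answer: log(y) - 4*log(y + 3) - log(y + 4) + 4*atan(y/3)/3.


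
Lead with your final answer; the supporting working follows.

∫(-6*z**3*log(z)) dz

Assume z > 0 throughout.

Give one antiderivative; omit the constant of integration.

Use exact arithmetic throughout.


The answer is -3*z**4*log(z)/2 + 3*z**4/8.
Step 1. Integrate ∫(-6*z**3*log(z)) dz by parts with u = log(z), dv = (-6*z**3) dz, so v = -3*z**4/2 [assuming z > 0]: now -3*z**4*log(z)/2 + ∫(3*z**3/2) dz.
Step 2. Evaluate the standard form: now -3*z**4*log(z)/2 + 3*z**4/8.
Answer: -3*z**4*log(z)/2 + 3*z**4/8.


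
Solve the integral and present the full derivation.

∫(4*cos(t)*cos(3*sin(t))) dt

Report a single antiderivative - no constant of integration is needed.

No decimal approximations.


Step 1. Substitute u = sin(t), turning ∫(4*cos(t)*cos(3*sin(t))) dt into ∫(4*cos(3*u)) du: now ∫(4*cos(3*u)) du.
Step 2. Evaluate the standard form: now 4*sin(3*u)/3.
Step 3. Substitute back u = sin(t): now 4*sin(3*sin(t))/3.
Answer: 4*sin(3*sin(t))/3.


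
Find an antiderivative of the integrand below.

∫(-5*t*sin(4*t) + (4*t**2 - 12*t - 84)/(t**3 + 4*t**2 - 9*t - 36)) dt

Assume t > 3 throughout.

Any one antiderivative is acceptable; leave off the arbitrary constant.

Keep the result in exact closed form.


Answer: 5*t*cos(4*t)/4 - 2*log(t - 3) + 2*log(t + 3) + 4*log(t + 4) - 5*sin(4*t)/16.


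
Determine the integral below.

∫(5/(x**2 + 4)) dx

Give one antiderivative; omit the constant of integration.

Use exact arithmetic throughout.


Answer: 5*atan(x/2)/2.


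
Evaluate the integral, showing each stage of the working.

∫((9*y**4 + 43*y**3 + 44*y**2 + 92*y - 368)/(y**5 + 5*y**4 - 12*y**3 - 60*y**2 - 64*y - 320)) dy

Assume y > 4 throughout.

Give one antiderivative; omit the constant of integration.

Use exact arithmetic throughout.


Step 1. Decompose ∫((9*y**4 + 43*y**3 + 44*y**2 + 92*y - 368)/(y**5 + 5*y**4 - 12*y**3 - 60*y**2 - 64*y - 320)) dy by partial fractions, (9*y**4 + 43*y**3 + 44*y**2 + 92*y - 368)/(y**5 + 5*y**4 - 12*y**3 - 60*y**2 - 64*y - 320) = 4/(y**2 + 4) + 2/(y + 5) + 3/(y + 4) + 4/(y - 4): now ∫(4/(y - 4)) dy + ∫(3/(y + 4)) dy + ∫(2/(y + 5)) dy + ∫(4/(y**2 + 4)) dy.
Step 2. Evaluate the standard form [assuming y > -5]: now 2*log(y + 5) + ∫(4/(y - 4)) dy + ∫(3/(y + 4)) dy + ∫(4/(y**2 + 4)) dy.
Step 3. Evaluate the standard form [assuming y > 4]: now 4*log(y - 4) + 2*log(y + 5) + ∫(3/(y + 4)) dy + ∫(4/(y**2 + 4)) dy.
Step 4. Evaluate the standard form [assuming y > -4]: now 4*log(y - 4) + 3*log(y + 4) + 2*log(y + 5) + ∫(4/(y**2 + 4)) dy.
Step 5. Evaluate the standard form: now 4*log(y - 4) + 3*log(y + 4) + 2*log(y + 5) + 2*atan(y/2).
Answer: 4*log(y - 4) + 3*log(y + 4) + 2*log(y + 5) + 2*atan(y/2).


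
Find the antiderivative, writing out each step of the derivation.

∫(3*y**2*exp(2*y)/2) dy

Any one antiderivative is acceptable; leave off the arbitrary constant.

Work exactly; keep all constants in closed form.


Step 1. Integrate ∫(3*y**2*exp(2*y)/2) dy by parts with u = y**2, dv = (3*exp(2*y)/2) dy, so v = 3*exp(2*y)/4: now 3*y**2*exp(2*y)/4 + ∫(-3*y*exp(2*y)/2) dy.
Step 2. Integrate ∫(-3*y*exp(2*y)/2) dy by parts with u = y, dv = (-3*exp(2*y)/2) dy, so v = -3*exp(2*y)/4: now 3*y**2*exp(2*y)/4 - 3*y*exp(2*y)/4 + ∫(3*exp(2*y)/4) dy.
Step 3. Evaluate the standard form: now 3*y**2*exp(2*y)/4 - 3*y*exp(2*y)/4 + 3*exp(2*y)/8.
Answer: 3*y**2*exp(2*y)/4 - 3*y*exp(2*y)/4 + 3*exp(2*y)/8.


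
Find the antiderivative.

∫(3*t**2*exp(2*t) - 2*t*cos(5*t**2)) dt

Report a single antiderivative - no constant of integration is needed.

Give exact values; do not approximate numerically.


Answer: 3*t**2*exp(2*t)/2 - 3*t*exp(2*t)/2 + 3*exp(2*t)/4 - sin(5*t**2)/5.


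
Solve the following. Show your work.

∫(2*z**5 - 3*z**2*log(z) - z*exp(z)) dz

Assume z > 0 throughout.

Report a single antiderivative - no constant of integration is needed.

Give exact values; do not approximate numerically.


Step 1. Rewrite: now ∫(2*z**5) dz + ∫(-z*exp(z)) dz + ∫(-3*z**2*log(z)) dz.
Step 2. Evaluate the standard form: now z**6/3 + ∫(-z*exp(z)) dz + ∫(-3*z**2*log(z)) dz.
Step 3. Integrate ∫(-z*exp(z)) dz by parts with u = z, dv = (-exp(z)) dz, so v = -exp(z): now z**6/3 - z*exp(z) + ∫(-3*z**2*log(z)) dz + ∫(exp(z)) dz.
Step 4. Evaluate the standard form: now z**6/3 - z*exp(z) + exp(z) + ∫(-3*z**2*log(z)) dz.
Step 5. Integrate ∫(-3*z**2*log(z)) dz by parts with u = log(z), dv = (-3*z**2) dz, so v = -z**3 [assuming z > 0]: now z**6/3 - z**3*log(z) - z*exp(z) + exp(z) + ∫(z**2) dz.
Step 6. Evaluate the standard form: now z**6/3 - z**3*log(z) + z**3/3 - z*exp(z) + exp(z).
Answer: z**6/3 - z**3*log(z) + z**3/3 - z*exp(z) + exp(z).


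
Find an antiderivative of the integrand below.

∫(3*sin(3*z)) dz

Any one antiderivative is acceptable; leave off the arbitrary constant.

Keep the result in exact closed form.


Answer: -cos(3*z).


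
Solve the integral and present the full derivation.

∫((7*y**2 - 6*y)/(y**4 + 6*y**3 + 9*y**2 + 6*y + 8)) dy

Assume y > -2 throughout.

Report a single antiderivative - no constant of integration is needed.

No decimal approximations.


Step 1. Decompose ∫((7*y**2 - 6*y)/(y**4 + 6*y**3 + 9*y**2 + 6*y + 8)) dy by partial fractions, (7*y**2 - 6*y)/(y**4 + 6*y**3 + 9*y**2 + 6*y + 8) = -1/(y**2 + 1) - 4/(y + 4) + 4/(y + 2): now ∫(4/(y + 2)) dy + ∫(-4/(y + 4)) dy + ∫(-1/(y**2 + 1)) dy.
Step 2. Evaluate the standard form [assuming y > -2]: now 4*log(y + 2) + ∫(-4/(y + 4)) dy + ∫(-1/(y**2 + 1)) dy.
Step 3. Evaluate the standard form [assuming y > -4]: now 4*log(y + 2) - 4*log(y + 4) + ∫(-1/(y**2 + 1)) dy.
Step 4. Evaluate the standard form: now 4*log(y + 2) - 4*log(y + 4) - atan(y).
Answer: 4*log(y + 2) - 4*log(y + 4) - atan(y).


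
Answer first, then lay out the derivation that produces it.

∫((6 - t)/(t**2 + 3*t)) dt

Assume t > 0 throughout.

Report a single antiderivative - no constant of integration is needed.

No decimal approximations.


The answer is 2*log(t) - 3*log(t + 3).
Step 1. Decompose ∫((6 - t)/(t**2 + 3*t)) dt by partial fractions, (6 - t)/(t**2 + 3*t) = -3/(t + 3) + 2/t: now ∫(2/t) dt + ∫(-3/(t + 3)) dt.
Step 2. Evaluate the standard form [assuming t > -3]: now -3*log(t + 3) + ∫(2/t) dt.
Step 3. Evaluate the standard form [assuming t > 0]: now 2*log(t) - 3*log(t + 3).
Answer: 2*log(t) - 3*log(t + 3).


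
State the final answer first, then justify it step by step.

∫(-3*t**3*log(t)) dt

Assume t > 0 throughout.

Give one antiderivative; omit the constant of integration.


The answer is -3*t**4*log(t)/4 + 3*t**4/16.
Step 1. Integrate ∫(-3*t**3*log(t)) dt by parts with u = log(t), dv = (-3*t**3) dt, so v = -3*t**4/4 [assuming t > 0]: now -3*t**4*log(t)/4 + ∫(3*t**3/4) dt.
Step 2. Evaluate the standard form: now -3*t**4*log(t)/4 + 3*t**4/16.
Answer: -3*t**4*log(t)/4 + 3*t**4/16.


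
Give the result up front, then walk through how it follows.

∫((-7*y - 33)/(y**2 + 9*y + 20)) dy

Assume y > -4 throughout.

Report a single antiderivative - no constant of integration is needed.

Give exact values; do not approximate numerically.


The answer is -5*log(y + 4) - 2*log(y + 5).
Step 1. Decompose ∫((-7*y - 33)/(y**2 + 9*y + 20)) dy by partial fractions, (-7*y - 33)/(y**2 + 9*y + 20) = -2/(y + 5) - 5/(y + 4): now ∫(-5/(y + 4)) dy + ∫(-2/(y + 5)) dy.
Step 2. Evaluate the standard form [assuming y > -4]: now -5*log(y + 4) + ∫(-2/(y + 5)) dy.
Step 3. Evaluate the standard form [assuming y > -5]: now -5*log(y + 4) - 2*log(y + 5).
Answer: -5*log(y + 4) - 2*log(y + 5).


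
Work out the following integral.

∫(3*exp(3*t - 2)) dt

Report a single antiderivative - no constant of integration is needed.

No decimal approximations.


Answer: exp(3*t - 2).


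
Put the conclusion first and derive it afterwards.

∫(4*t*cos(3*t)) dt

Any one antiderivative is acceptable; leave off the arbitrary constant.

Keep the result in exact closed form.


The answer is 4*t*sin(3*t)/3 + 4*cos(3*t)/9.
Step 1. Integrate ∫(4*t*cos(3*t)) dt by parts with u = t, dv = (4*cos(3*t)) dt, so v = 4*sin(3*t)/3: now 4*t*sin(3*t)/3 + ∫(-4*sin(3*t)/3) dt.
Step 2. Evaluate the standard form: now 4*t*sin(3*t)/3 + 4*cos(3*t)/9.
Answer: 4*t*sin(3*t)/3 + 4*cos(3*t)/9.


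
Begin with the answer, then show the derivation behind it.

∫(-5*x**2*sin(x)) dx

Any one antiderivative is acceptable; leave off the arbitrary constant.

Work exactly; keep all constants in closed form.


The answer is 5*x**2*cos(x) - 10*x*sin(x) - 10*cos(x).
Step 1. Integrate ∫(-5*x**2*sin(x)) dx by parts with u = x**2, dv = (-5*sin(x)) dx, so v = 5*cos(x): now 5*x**2*cos(x) + ∫(-10*x*cos(x)) dx.
Step 2. Integrate ∫(-10*x*cos(x)) dx by parts with u = x, dv = (-10*cos(x)) dx, so v = -10*sin(x): now 5*x**2*cos(x) - 10*x*sin(x) + ∫(10*sin(x)) dx.
Step 3. Evaluate the standard form: now 5*x**2*cos(x) - 10*x*sin(x) - 10*cos(x).
Answer: 5*x**2*cos(x) - 10*x*sin(x) - 10*cos(x).


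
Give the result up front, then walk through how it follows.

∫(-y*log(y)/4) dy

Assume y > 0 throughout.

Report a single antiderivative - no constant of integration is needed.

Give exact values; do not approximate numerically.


The answer is -y**2*log(y)/8 + y**2/16.
Step 1. Integrate ∫(-y*log(y)/4) dy by parts with u = log(y), dv = (-y/4) dy, so v = -y**2/8 [assuming y > 0]: now -y**2*log(y)/8 + ∫(y/8) dy.
Step 2. Evaluate the standard form: now -y**2*log(y)/8 + y**2/16.
Answer: -y**2*log(y)/8 + y**2/16.


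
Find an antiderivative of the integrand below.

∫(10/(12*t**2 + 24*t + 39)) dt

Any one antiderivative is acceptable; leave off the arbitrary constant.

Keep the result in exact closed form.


Answer: 5*atan(2*t/3 + 2/3)/9.


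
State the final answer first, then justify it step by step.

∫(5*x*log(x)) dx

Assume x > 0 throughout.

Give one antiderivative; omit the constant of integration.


The answer is 5*x**2*log(x)/2 - 5*x**2/4.
Step 1. Integrate ∫(5*x*log(x)) dx by parts with u = log(x), dv = (5*x) dx, so v = 5*x**2/2 [assuming x > 0]: now 5*x**2*log(x)/2 + ∫(-5*x/2) dx.
Step 2. Evaluate the standard form: now 5*x**2*log(x)/2 - 5*x**2/4.
Answer: 5*x**2*log(x)/2 - 5*x**2/4.


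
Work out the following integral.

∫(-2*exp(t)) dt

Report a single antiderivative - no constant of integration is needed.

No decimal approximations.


Answer: -2*exp(t).


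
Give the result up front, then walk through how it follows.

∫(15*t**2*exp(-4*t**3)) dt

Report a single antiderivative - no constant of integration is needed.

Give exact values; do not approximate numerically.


The answer is -5*exp(-4*t**3)/4.
Step 1. Substitute u = t**3, turning ∫(15*t**2*exp(-4*t**3)) dt into ∫(5*exp(-4*u)) du: now ∫(5*exp(-4*u)) du.
Step 2. Evaluate the standard form: now -5*exp(-4*u)/4.
Step 3. Substitute back u = t**3: now -5*exp(-4*t**3)/4.
Answer: -5*exp(-4*t**3)/4.


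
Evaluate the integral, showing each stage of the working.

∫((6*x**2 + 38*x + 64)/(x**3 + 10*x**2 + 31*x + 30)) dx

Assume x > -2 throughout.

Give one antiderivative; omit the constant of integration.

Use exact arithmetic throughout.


Step 1. Decompose ∫((6*x**2 + 38*x + 64)/(x**3 + 10*x**2 + 31*x + 30)) dx by partial fractions, (6*x**2 + 38*x + 64)/(x**3 + 10*x**2 + 31*x + 30) = 4/(x + 5) - 2/(x + 3) + 4/(x + 2): now ∫(4/(x + 2)) dx + ∫(-2/(x + 3)) dx + ∫(4/(x + 5)) dx.
Step 2. Evaluate the standard form [assuming x > -3]: now -2*log(x + 3) + ∫(4/(x + 2)) dx + ∫(4/(x + 5)) dx.
Step 3. Evaluate the standard form [assuming x > -2]: now 4*log(x + 2) - 2*log(x + 3) + ∫(4/(x + 5)) dx.
Step 4. Evaluate the standard form [assuming x > -5]: now 4*log(x + 2) - 2*log(x + 3) + 4*log(x + 5).
Answer: 4*log(x + 2) - 2*log(x + 3) + 4*log(x + 5).


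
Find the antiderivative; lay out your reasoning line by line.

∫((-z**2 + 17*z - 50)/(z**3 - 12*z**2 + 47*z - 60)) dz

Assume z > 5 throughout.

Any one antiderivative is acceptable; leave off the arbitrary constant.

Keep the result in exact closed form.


Step 1. Decompose ∫((-z**2 + 17*z - 50)/(z**3 - 12*z**2 + 47*z - 60)) dz by partial fractions, (-z**2 + 17*z - 50)/(z**3 - 12*z**2 + 47*z - 60) = -4/(z - 3) - 2/(z - 4) + 5/(z - 5): now ∫(5/(z - 5)) dz + ∫(-2/(z - 4)) dz + ∫(-4/(z - 3)) dz.
Step 2. Evaluate the standard form [assuming z > 3]: now -4*log(z - 3) + ∫(5/(z - 5)) dz + ∫(-2/(z - 4)) dz.
Step 3. Evaluate the standard form [assuming z > 5]: now 5*log(z - 5) - 4*log(z - 3) + ∫(-2/(z - 4)) dz.
Step 4. Evaluate the standard form [assuming z > 4]: now 5*log(z - 5) - 2*log(z - 4) - 4*log(z - 3).
Answer: 5*log(z - 5) - 2*log(z - 4) - 4*log(z - 3).


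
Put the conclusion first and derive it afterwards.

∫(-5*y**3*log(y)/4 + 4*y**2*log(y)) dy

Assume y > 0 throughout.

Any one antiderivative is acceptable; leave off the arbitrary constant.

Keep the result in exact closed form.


The answer is -5*y**4*log(y)/16 + 5*y**4/64 + 4*y**3*log(y)/3 - 4*y**3/9.
Step 1. Rewrite: now ∫(4*y**2*log(y)) dy + ∫(-5*y**3*log(y)/4) dy.
Step 2. Integrate ∫(-5*y**3*log(y)/4) dy by parts with u = log(y), dv = (-5*y**3/4) dy, so v = -5*y**4/16 [assuming y > 0]: now -5*y**4*log(y)/16 + ∫(5*y**3/16) dy + ∫(4*y**2*log(y)) dy.
Step 3. Evaluate the standard form: now -5*y**4*log(y)/16 + 5*y**4/64 + ∫(4*y**2*log(y)) dy.
Step 4. Integrate ∫(4*y**2*log(y)) dy by parts with u = log(y), dv = (4*y**2) dy, so v = 4*y**3/3 [assuming y > 0]: now -5*y**4*log(y)/16 + 5*y**4/64 + 4*y**3*log(y)/3 + ∫(-4*y**2/3) dy.
Step 5. Evaluate the standard form: now -5*y**4*log(y)/16 + 5*y**4/64 + 4*y**3*log(y)/3 - 4*y**3/9.
Answer: -5*y**4*log(y)/16 + 5*y**4/64 + 4*y**3*log(y)/3 - 4*y**3/9.


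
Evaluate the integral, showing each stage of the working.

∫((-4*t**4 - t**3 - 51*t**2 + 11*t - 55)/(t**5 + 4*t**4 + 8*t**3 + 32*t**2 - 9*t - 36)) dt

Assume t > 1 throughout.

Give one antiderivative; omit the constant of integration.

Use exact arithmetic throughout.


Step 1. Decompose ∫((-4*t**4 - t**3 - 51*t**2 + 11*t - 55)/(t**5 + 4*t**4 + 8*t**3 + 32*t**2 - 9*t - 36)) dt by partial fractions, (-4*t**4 - t**3 - 51*t**2 + 11*t - 55)/(t**5 + 4*t**4 + 8*t**3 + 32*t**2 - 9*t - 36) = -2/(t**2 + 9) - 5/(t + 4) + 2/(t + 1) - 1/(t - 1): now ∫(-1/(t - 1)) dt + ∫(2/(t + 1)) dt + ∫(-5/(t + 4)) dt + ∫(-2/(t**2 + 9)) dt.
Step 2. Evaluate the standard form [assuming t > 1]: now -log(t - 1) + ∫(2/(t + 1)) dt + ∫(-5/(t + 4)) dt + ∫(-2/(t**2 + 9)) dt.
Step 3. Evaluate the standard form [assuming t > -4]: now -log(t - 1) - 5*log(t + 4) + ∫(2/(t + 1)) dt + ∫(-2/(t**2 + 9)) dt.
Step 4. Evaluate the standard form [assuming t > -1]: now -log(t - 1) + 2*log(t + 1) - 5*log(t + 4) + ∫(-2/(t**2 + 9)) dt.
Step 5. Evaluate the standard form: now -log(t - 1) + 2*log(t + 1) - 5*log(t + 4) - 2*atan(t/3)/3.
Answer: -log(t - 1) + 2*log(t + 1) - 5*log(t + 4) - 2*atan(t/3)/3.


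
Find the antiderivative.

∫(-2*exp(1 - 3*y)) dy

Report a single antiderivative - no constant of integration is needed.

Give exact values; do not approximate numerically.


Answer: 2*exp(1 - 3*y)/3.


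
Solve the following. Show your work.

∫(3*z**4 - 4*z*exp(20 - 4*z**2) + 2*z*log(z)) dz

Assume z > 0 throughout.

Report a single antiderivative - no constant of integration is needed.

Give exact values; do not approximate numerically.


Step 1. Rewrite: now ∫(3*z**4) dz + ∫(-4*z*exp(20 - 4*z**2)) dz + ∫(2*z*log(z)) dz.
Step 2. Evaluate the standard form: now 3*z**5/5 + ∫(-4*z*exp(20 - 4*z**2)) dz + ∫(2*z*log(z)) dz.
Step 3. Substitute u = z**2 - 5, turning ∫(-4*z*exp(20 - 4*z**2)) dz into ∫(-2*exp(-4*u)) du: now 3*z**5/5 + ∫(2*z*log(z)) dz + ∫(-2*exp(-4*u)) du.
Step 4. Evaluate the standard form: now 3*z**5/5 + ∫(2*z*log(z)) dz + exp(-4*u)/2.
Step 5. Substitute back u = z**2 - 5: now 3*z**5/5 + exp(20 - 4*z**2)/2 + ∫(2*z*log(z)) dz.
Step 6. Integrate ∫(2*z*log(z)) dz by parts with u = log(z), dv = (2*z) dz, so v = z**2 [assuming z > 0]: now 3*z**5/5 + z**2*log(z) + exp(20 - 4*z**2)/2 + ∫(-z) dz.
Step 7. Evaluate the standard form: now 3*z**5/5 + z**2*log(z) - z**2/2 + exp(20 - 4*z**2)/2.
Answer: 3*z**5/5 + z**2*log(z) - z**2/2 + exp(20 - 4*z**2)/2.


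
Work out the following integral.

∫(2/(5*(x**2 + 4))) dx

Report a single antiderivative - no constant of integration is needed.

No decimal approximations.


Answer: atan(x/2)/5.


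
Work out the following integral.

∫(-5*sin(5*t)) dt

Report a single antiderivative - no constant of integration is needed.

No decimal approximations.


Answer: cos(5*t).


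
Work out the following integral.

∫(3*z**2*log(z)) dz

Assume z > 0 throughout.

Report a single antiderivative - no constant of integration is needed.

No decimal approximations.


Answer: z**3*log(z) - z**3/3.


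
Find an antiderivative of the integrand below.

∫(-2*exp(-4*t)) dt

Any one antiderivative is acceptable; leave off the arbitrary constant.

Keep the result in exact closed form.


Answer: exp(-4*t)/2.


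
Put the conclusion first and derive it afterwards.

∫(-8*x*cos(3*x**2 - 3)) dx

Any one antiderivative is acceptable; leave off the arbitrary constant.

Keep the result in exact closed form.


The answer is -4*sin(3*x**2 - 3)/3.
Step 1. Substitute u = x**2 - 1, turning ∫(-8*x*cos(3*x**2 - 3)) dx into ∫(-4*cos(3*u)) du: now ∫(-4*cos(3*u)) du.
Step 2. Evaluate the standard form: now -4*sin(3*u)/3.
Step 3. Substitute back u = x**2 - 1: now -4*sin(3*x**2 - 3)/3.
Answer: -4*sin(3*x**2 - 3)/3.


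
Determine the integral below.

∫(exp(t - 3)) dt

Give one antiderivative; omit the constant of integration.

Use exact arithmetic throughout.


Answer: exp(t - 3).


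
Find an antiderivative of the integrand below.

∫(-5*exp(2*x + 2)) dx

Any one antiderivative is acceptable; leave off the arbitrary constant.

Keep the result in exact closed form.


Answer: -5*exp(2*x + 2)/2.


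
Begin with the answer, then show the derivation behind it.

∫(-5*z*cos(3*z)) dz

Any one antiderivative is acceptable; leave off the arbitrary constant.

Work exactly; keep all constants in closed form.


The answer is -5*z*sin(3*z)/3 - 5*cos(3*z)/9.
Step 1. Integrate ∫(-5*z*cos(3*z)) dz by parts with u = z, dv = (-5*cos(3*z)) dz, so v = -5*sin(3*z)/3: now -5*z*sin(3*z)/3 + ∫(5*sin(3*z)/3) dz.
Step 2. Evaluate the standard form: now -5*z*sin(3*z)/3 - 5*cos(3*z)/9.
Answer: -5*z*sin(3*z)/3 - 5*cos(3*z)/9.


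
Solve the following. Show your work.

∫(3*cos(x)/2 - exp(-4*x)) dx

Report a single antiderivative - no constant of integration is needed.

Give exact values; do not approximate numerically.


Step 1. Rewrite: now ∫(-exp(-4*x)) dx + ∫(3*cos(x)/2) dx.
Step 2. Evaluate the standard form: now 3*sin(x)/2 + ∫(-exp(-4*x)) dx.
Step 3. Evaluate the standard form: now 3*sin(x)/2 + exp(-4*x)/4.
Answer: 3*sin(x)/2 + exp(-4*x)/4.


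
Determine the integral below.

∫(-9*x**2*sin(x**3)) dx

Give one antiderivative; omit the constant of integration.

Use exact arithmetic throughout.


Answer: 3*cos(x**3).


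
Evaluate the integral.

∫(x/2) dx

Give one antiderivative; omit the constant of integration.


Answer: x**2/4.


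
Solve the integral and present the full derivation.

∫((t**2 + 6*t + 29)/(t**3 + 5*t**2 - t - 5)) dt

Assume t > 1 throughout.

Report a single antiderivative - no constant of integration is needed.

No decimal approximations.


Step 1. Decompose ∫((t**2 + 6*t + 29)/(t**3 + 5*t**2 - t - 5)) dt by partial fractions, (t**2 + 6*t + 29)/(t**3 + 5*t**2 - t - 5) = 1/(t + 5) - 3/(t + 1) + 3/(t - 1): now ∫(3/(t - 1)) dt + ∫(-3/(t + 1)) dt + ∫(1/(t + 5)) dt.
Step 2. Evaluate the standard form [assuming t > -1]: now -3*log(t + 1) + ∫(3/(t - 1)) dt + ∫(1/(t + 5)) dt.
Step 3. Evaluate the standard form [assuming t > -5]: now -3*log(t + 1) + log(t + 5) + ∫(3/(t - 1)) dt.
Step 4. Evaluate the standard form [assuming t > 1]: now 3*log(t - 1) - 3*log(t + 1) + log(t + 5).
Answer: 3*log(t - 1) - 3*log(t + 1) + log(t + 5).


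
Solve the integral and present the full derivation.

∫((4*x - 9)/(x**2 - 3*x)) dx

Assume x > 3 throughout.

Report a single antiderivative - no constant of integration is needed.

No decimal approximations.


Step 1. Decompose ∫((4*x - 9)/(x**2 - 3*x)) dx by partial fractions, (4*x - 9)/(x**2 - 3*x) = 1/(x - 3) + 3/x: now ∫(3/x) dx + ∫(1/(x - 3)) dx.
Step 2. Evaluate the standard form [assuming x > 3]: now log(x - 3) + ∫(3/x) dx.
Step 3. Evaluate the standard form [assuming x > 0]: now 3*log(x) + log(x - 3).
Answer: 3*log(x) + log(x - 3).


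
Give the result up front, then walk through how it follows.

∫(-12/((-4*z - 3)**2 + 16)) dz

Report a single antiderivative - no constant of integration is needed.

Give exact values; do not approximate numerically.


The answer is -3*atan(z + 3/4)/4.
Step 1. Substitute u = -4*z - 3, turning ∫(-12/((-4*z - 3)**2 + 16)) dz into ∫(3/(u**2 + 16)) du: now ∫(3/(u**2 + 16)) du.
Step 2. Evaluate the standard form: now 3*atan(u/4)/4.
Step 3. Substitute back u = -4*z - 3: now -3*atan(z + 3/4)/4.
Answer: -3*atan(z + 3/4)/4.


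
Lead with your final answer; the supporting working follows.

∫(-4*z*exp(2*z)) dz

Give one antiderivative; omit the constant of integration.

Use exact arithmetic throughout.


The answer is -2*z*exp(2*z) + exp(2*z).
Step 1. Integrate ∫(-4*z*exp(2*z)) dz by parts with u = z, dv = (-4*exp(2*z)) dz, so v = -2*exp(2*z): now -2*z*exp(2*z) + ∫(2*exp(2*z)) dz.
Step 2. Evaluate the standard form: now -2*z*exp(2*z) + exp(2*z).
Answer: -2*z*exp(2*z) + exp(2*z).


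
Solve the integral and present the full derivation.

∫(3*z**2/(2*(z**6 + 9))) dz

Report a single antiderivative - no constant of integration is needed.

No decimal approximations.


Step 1. Substitute u = z**3, turning ∫(3*z**2/(2*(z**6 + 9))) dz into ∫(1/(2*(u**2 + 9))) du: now ∫(1/(2*(u**2 + 9))) du.
Step 2. Evaluate the standard form: now atan(u/3)/6.
Step 3. Substitute back u = z**3: now atan(z**3/3)/6.
Answer: atan(z**3/3)/6.


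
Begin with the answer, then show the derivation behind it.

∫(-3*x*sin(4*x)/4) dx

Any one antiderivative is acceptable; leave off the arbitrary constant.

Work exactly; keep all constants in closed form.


The answer is 3*x*cos(4*x)/16 - 3*sin(4*x)/64.
Step 1. Integrate ∫(-3*x*sin(4*x)/4) dx by parts with u = x, dv = (-3*sin(4*x)/4) dx, so v = 3*cos(4*x)/16: now 3*x*cos(4*x)/16 + ∫(-3*cos(4*x)/16) dx.
Step 2. Evaluate the standard form: now 3*x*cos(4*x)/16 - 3*sin(4*x)/64.
Answer: 3*x*cos(4*x)/16 - 3*sin(4*x)/64.


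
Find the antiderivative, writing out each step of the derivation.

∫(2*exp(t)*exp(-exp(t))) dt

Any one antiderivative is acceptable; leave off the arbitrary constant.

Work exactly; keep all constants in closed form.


Step 1. Substitute u = exp(t), turning ∫(2*exp(t)*exp(-exp(t))) dt into ∫(2*exp(-u)) du: now ∫(2*exp(-u)) du.
Step 2. Evaluate the standard form: now -2*exp(-u).
Step 3. Substitute back u = exp(t): now -2*exp(-exp(t)).
Answer: -2*exp(-exp(t)).


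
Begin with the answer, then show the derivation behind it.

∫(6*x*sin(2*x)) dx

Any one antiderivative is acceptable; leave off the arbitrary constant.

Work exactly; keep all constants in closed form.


The answer is -3*x*cos(2*x) + 3*sin(2*x)/2.
Step 1. Integrate ∫(6*x*sin(2*x)) dx by parts with u = x, dv = (6*sin(2*x)) dx, so v = -3*cos(2*x): now -3*x*cos(2*x) + ∫(3*cos(2*x)) dx.
Step 2. Evaluate the standard form: now -3*x*cos(2*x) + 3*sin(2*x)/2.
Answer: -3*x*cos(2*x) + 3*sin(2*x)/2.


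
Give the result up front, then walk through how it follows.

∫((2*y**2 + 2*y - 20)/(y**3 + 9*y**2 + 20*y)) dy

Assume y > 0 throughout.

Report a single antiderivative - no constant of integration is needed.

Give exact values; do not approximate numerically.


The answer is -log(y) - log(y + 4) + 4*log(y + 5).
Step 1. Decompose ∫((2*y**2 + 2*y - 20)/(y**3 + 9*y**2 + 20*y)) dy by partial fractions, (2*y**2 + 2*y - 20)/(y**3 + 9*y**2 + 20*y) = 4/(y + 5) - 1/(y + 4) - 1/y: now ∫(-1/y) dy + ∫(-1/(y + 4)) dy + ∫(4/(y + 5)) dy.
Step 2. Evaluate the standard form [assuming y > -4]: now -log(y + 4) + ∫(-1/y) dy + ∫(4/(y + 5)) dy.
Step 3. Evaluate the standard form [assuming y > -5]: now -log(y + 4) + 4*log(y + 5) + ∫(-1/y) dy.
Step 4. Evaluate the standard form [assuming y > 0]: now -log(y) - log(y + 4) + 4*log(y + 5).
Answer: -log(y) - log(y + 4) + 4*log(y + 5).


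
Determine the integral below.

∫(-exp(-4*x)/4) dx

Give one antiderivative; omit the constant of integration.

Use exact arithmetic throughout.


Answer: exp(-4*x)/16.


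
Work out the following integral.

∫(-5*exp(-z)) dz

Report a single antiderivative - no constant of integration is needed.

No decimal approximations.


Answer: 5*exp(-z).


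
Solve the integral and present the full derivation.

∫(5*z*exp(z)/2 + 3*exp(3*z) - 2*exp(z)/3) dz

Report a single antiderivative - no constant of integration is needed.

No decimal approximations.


Step 1. Rewrite: now ∫(5*z*exp(z)/2) dz + ∫(-2*exp(z)/3) dz + ∫(3*exp(3*z)) dz.
Step 2. Evaluate the standard form: now -2*exp(z)/3 + ∫(5*z*exp(z)/2) dz + ∫(3*exp(3*z)) dz.
Step 3. Integrate ∫(5*z*exp(z)/2) dz by parts with u = z, dv = (5*exp(z)/2) dz, so v = 5*exp(z)/2: now 5*z*exp(z)/2 - 2*exp(z)/3 + ∫(-5*exp(z)/2) dz + ∫(3*exp(3*z)) dz.
Step 4. Evaluate the standard form: now 5*z*exp(z)/2 - 19*exp(z)/6 + ∫(3*exp(3*z)) dz.
Step 5. Evaluate the standard form: now 5*z*exp(z)/2 + exp(3*z) - 19*exp(z)/6.
Answer: 5*z*exp(z)/2 + exp(3*z) - 19*exp(z)/6.


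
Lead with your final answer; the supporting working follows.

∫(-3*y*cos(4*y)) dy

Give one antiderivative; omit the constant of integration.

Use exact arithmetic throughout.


The answer is -3*y*sin(4*y)/4 - 3*cos(4*y)/16.
Step 1. Integrate ∫(-3*y*cos(4*y)) dy by parts with u = y, dv = (-3*cos(4*y)) dy, so v = -3*sin(4*y)/4: now -3*y*sin(4*y)/4 + ∫(3*sin(4*y)/4) dy.
Step 2. Evaluate the standard form: now -3*y*sin(4*y)/4 - 3*cos(4*y)/16.
Answer: -3*y*sin(4*y)/4 - 3*cos(4*y)/16.


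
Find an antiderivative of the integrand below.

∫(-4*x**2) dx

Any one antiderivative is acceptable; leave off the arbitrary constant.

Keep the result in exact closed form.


Answer: -4*x**3/3.


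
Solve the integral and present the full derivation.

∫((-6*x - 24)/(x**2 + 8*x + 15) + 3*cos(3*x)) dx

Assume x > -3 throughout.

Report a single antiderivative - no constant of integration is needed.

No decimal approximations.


Step 1. Rewrite: now ∫((-6*x - 24)/(x**2 + 8*x + 15)) dx + ∫(3*cos(3*x)) dx.
Step 2. Decompose ∫((-6*x - 24)/(x**2 + 8*x + 15)) dx by partial fractions, (-6*x - 24)/(x**2 + 8*x + 15) = -3/(x + 5) - 3/(x + 3): now ∫(-3/(x + 3)) dx + ∫(-3/(x + 5)) dx + ∫(3*cos(3*x)) dx.
Step 3. Evaluate the standard form [assuming x > -3]: now -3*log(x + 3) + ∫(-3/(x + 5)) dx + ∫(3*cos(3*x)) dx.
Step 4. Evaluate the standard form [assuming x > -5]: now -3*log(x + 3) - 3*log(x + 5) + ∫(3*cos(3*x)) dx.
Step 5. Evaluate the standard form: now -3*log(x + 3) - 3*log(x + 5) + sin(3*x).
Answer: -3*log(x + 3) - 3*log(x + 5) + sin(3*x).


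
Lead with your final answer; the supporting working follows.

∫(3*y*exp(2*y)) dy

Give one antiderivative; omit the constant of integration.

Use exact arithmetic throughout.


The answer is 3*y*exp(2*y)/2 - 3*exp(2*y)/4.
Step 1. Integrate ∫(3*y*exp(2*y)) dy by parts with u = y, dv = (3*exp(2*y)) dy, so v = 3*exp(2*y)/2: now 3*y*exp(2*y)/2 + ∫(-3*exp(2*y)/2) dy.
Step 2. Evaluate the standard form: now 3*y*exp(2*y)/2 - 3*exp(2*y)/4.
Answer: 3*y*exp(2*y)/2 - 3*exp(2*y)/4.


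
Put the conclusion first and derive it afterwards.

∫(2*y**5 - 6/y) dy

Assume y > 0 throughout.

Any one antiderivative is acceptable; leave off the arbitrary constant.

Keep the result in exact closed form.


The answer is y**6/3 - 6*log(y).
Step 1. Rewrite: now ∫(-6/y) dy + ∫(2*y**5) dy.
Step 2. Evaluate the standard form [assuming y > 0]: now -6*log(y) + ∫(2*y**5) dy.
Step 3. Evaluate the standard form: now y**6/3 - 6*log(y).
Answer: y**6/3 - 6*log(y).


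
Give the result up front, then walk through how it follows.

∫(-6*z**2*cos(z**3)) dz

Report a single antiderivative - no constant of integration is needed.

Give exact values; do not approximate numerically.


The answer is -2*sin(z**3).
Step 1. Substitute u = z**3, turning ∫(-6*z**2*cos(z**3)) dz into ∫(-2*cos(u)) du: now ∫(-2*cos(u)) du.
Step 2. Evaluate the standard form: now -2*sin(u).
Step 3. Substitute back u = z**3: now -2*sin(z**3).
Answer: -2*sin(z**3).


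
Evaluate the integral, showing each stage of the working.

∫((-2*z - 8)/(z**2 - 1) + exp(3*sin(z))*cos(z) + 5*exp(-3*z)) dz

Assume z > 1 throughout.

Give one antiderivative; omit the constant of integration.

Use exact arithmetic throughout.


Step 1. Rewrite: now ∫((-2*z - 8)/(z**2 - 1)) dz + ∫(exp(3*sin(z))*cos(z)) dz + ∫(5*exp(-3*z)) dz.
Step 2. Evaluate the standard form: now ∫((-2*z - 8)/(z**2 - 1)) dz + ∫(exp(3*sin(z))*cos(z)) dz - 5*exp(-3*z)/3.
Step 3. Decompose ∫((-2*z - 8)/(z**2 - 1)) dz by partial fractions, (-2*z - 8)/(z**2 - 1) = 3/(z + 1) - 5/(z - 1): now ∫(exp(3*sin(z))*cos(z)) dz + ∫(-5/(z - 1)) dz + ∫(3/(z + 1)) dz - 5*exp(-3*z)/3.
Step 4. Evaluate the standard form [assuming z > 1]: now -5*log(z - 1) + ∫(exp(3*sin(z))*cos(z)) dz + ∫(3/(z + 1)) dz - 5*exp(-3*z)/3.
Step 5. Evaluate the standard form [assuming z > -1]: now -5*log(z - 1) + 3*log(z + 1) + ∫(exp(3*sin(z))*cos(z)) dz - 5*exp(-3*z)/3.
Step 6. Substitute u = sin(z), turning ∫(exp(3*sin(z))*cos(z)) dz into ∫(exp(3*u)) du: now -5*log(z - 1) + 3*log(z + 1) + ∫(exp(3*u)) du - 5*exp(-3*z)/3.
Step 7. Evaluate the standard form: now exp(3*u)/3 - 5*log(z - 1) + 3*log(z + 1) - 5*exp(-3*z)/3.
Step 8. Substitute back u = sin(z): now exp(3*sin(z))/3 - 5*log(z - 1) + 3*log(z + 1) - 5*exp(-3*z)/3.
Answer: exp(3*sin(z))/3 - 5*log(z - 1) + 3*log(z + 1) - 5*exp(-3*z)/3.
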